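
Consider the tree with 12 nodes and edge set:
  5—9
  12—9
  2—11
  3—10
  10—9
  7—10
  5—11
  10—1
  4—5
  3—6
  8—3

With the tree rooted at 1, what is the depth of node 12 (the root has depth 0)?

1 – 10 – 9 – 12 — 3 edges.

3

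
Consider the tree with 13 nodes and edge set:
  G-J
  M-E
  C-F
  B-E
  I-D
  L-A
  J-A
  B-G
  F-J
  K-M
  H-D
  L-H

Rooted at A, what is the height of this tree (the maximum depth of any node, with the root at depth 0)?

A deepest node is K, reached by A – J – G – B – E – M – K.
That path has 6 edges, so the height is 6.

6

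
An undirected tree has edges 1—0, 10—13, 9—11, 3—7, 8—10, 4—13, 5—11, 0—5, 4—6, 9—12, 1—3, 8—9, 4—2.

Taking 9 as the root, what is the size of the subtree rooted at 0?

0's subtree: {0, 1, 3, 7}, size 4.

4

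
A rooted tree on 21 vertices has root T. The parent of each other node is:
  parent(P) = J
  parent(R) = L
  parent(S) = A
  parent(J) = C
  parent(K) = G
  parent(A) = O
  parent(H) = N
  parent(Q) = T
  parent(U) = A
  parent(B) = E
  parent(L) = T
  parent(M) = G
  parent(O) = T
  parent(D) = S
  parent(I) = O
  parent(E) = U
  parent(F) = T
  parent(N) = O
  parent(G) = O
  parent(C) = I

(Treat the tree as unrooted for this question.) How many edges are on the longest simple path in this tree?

8

Starting from P, a farthest node is B at distance 8.
One longest path: P - J - C - I - O - A - U - E - B.
So the diameter is 8.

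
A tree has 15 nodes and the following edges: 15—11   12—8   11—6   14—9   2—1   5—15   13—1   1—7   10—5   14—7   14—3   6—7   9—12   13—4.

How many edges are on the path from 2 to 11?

Walking from 2: 2–1–7–6–11. Length 4.

4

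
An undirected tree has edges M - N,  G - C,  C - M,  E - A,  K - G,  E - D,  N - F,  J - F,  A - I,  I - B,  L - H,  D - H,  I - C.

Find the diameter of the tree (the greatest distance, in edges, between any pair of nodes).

Starting from J, a farthest node is L at distance 10.
One longest path: J – F – N – M – C – I – A – E – D – H – L.
So the diameter is 10.

10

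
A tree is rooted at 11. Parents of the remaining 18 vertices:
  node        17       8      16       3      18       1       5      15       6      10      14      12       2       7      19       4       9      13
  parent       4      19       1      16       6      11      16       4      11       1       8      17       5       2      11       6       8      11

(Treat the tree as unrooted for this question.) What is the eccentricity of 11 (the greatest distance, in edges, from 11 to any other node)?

5

Distances from 11 peak at 5, attained at 7.
11-1-16-5-2-7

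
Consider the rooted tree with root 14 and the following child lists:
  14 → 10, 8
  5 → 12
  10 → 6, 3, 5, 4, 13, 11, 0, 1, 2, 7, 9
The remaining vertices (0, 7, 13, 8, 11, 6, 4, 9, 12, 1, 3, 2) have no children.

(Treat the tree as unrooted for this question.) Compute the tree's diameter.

BFS from 12 reaches 8 last, at distance 4; BFS from 8 confirms no node is farther.
Path: 12-5-10-14-8.

4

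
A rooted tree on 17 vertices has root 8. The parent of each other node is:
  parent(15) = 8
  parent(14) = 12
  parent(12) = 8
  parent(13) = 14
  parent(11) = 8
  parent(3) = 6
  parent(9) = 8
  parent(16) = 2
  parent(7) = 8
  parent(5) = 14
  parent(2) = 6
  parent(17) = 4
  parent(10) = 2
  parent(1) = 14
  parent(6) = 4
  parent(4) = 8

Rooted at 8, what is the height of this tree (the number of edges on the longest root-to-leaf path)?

4

The longest root-to-leaf path is 8 → 4 → 6 → 2 → 16 (4 edges).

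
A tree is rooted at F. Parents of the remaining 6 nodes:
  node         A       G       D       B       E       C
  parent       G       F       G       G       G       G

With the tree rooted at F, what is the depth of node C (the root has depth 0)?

2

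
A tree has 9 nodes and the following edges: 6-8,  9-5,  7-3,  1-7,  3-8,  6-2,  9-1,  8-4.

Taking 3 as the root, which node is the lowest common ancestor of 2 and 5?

Path 2→root: 2 6 8 3; path 5→root: 5 9 1 7 3.
First common node: 3.

3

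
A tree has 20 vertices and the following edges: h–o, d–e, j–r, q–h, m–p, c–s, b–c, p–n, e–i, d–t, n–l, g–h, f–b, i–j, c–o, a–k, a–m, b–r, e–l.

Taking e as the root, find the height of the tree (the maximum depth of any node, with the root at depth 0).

A deepest node is g, reached by e–i–j–r–b–c–o–h–g.
That path has 8 edges, so the height is 8.

8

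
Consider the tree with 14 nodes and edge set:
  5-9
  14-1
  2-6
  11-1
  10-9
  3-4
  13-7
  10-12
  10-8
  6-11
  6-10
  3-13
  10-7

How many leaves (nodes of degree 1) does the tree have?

6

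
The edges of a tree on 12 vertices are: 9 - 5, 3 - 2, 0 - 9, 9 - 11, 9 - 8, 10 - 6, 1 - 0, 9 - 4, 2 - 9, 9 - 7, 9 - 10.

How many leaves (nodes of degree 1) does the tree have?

8

Exactly 8 nodes have a single neighbour: 1, 3, 4, 5, 6, 7, 8, 11.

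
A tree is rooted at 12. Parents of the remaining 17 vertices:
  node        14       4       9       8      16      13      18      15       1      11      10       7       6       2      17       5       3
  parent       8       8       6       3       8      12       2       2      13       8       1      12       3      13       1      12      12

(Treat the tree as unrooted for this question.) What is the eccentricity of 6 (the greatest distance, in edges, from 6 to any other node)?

A farthest node from 6 is 15 (18, 10, 17 also at distance 5).
The path 6-3-12-13-2-15 has 5 edges.

5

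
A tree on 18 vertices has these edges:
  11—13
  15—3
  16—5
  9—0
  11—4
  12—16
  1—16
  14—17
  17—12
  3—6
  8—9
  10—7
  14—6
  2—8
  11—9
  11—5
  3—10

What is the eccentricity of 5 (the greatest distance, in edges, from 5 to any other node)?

Distances from 5 peak at 8, attained at 7.
5-16-12-17-14-6-3-10-7

8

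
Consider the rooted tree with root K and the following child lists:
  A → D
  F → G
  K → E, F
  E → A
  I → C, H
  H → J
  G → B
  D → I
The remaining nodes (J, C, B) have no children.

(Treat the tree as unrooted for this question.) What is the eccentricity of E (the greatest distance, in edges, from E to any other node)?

5

The node farthest from E is J, via E-A-D-I-H-J — 5 edges.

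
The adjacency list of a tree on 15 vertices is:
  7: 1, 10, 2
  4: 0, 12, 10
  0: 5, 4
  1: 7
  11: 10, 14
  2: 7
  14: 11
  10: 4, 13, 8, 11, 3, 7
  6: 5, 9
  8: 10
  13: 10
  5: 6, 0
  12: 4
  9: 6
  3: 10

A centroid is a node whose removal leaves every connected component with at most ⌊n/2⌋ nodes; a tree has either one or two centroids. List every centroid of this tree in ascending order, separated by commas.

If 10 is removed the pieces have sizes 6, 3, 2, 1, 1, 1, all ≤ ⌊15/2⌋ = 7.
No neighbour of 10 does as well, so 10 is the unique centroid.

10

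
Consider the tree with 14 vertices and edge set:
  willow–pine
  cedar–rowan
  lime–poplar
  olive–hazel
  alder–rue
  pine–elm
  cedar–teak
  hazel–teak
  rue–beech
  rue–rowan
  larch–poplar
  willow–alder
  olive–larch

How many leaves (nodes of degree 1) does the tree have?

Degree-1 nodes: beech, elm, lime — 3 of them.

3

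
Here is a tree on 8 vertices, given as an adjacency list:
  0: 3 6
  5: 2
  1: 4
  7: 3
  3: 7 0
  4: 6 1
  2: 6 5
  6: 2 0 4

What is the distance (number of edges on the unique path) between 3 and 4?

3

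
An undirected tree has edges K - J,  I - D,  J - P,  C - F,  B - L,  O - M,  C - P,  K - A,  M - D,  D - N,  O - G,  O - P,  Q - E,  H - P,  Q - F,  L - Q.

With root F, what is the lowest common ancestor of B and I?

Path B→root: B L Q F; path I→root: I D M O P C F.
First common node: F.

F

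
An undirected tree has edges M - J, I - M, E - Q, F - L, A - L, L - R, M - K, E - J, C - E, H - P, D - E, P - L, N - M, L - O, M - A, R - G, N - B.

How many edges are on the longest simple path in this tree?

Starting from H, a farthest node is Q at distance 7.
One longest path: H - P - L - A - M - J - E - Q.
So the diameter is 7.

7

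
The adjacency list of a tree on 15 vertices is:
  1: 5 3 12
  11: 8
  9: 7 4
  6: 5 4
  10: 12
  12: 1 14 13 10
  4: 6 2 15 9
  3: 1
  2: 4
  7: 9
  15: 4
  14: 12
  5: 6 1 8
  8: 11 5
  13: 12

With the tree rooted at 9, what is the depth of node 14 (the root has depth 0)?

6

9–4–6–5–1–12–14 — 6 edges.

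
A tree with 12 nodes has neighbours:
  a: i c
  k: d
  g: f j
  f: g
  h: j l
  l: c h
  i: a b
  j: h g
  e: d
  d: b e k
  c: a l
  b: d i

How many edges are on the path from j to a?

j – h – l – c – a: 4 edges.

4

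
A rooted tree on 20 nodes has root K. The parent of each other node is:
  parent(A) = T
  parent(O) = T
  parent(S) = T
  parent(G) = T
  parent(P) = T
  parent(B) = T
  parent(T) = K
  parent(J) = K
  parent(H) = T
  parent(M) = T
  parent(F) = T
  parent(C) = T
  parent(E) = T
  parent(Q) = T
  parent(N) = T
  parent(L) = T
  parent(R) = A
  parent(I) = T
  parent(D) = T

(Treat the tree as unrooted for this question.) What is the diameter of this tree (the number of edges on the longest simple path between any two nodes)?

BFS from J reaches R last, at distance 4; BFS from R confirms no node is farther.
Path: J - K - T - A - R.

4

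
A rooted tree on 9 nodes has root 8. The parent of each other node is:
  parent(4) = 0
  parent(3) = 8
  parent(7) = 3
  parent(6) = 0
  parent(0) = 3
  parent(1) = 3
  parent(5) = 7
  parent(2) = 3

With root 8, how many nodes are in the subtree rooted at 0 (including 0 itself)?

3

Descendants of 0 (including itself): 0, 4, 6. That's 3.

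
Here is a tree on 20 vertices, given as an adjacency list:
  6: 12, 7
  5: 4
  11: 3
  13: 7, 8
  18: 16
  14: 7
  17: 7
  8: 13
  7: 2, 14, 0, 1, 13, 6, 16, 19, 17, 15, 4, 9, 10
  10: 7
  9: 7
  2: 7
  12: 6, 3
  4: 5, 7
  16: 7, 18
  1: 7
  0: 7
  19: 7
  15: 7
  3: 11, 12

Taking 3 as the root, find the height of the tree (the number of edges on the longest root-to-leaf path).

A deepest node is 5, reached by 3 – 12 – 6 – 7 – 4 – 5.
That path has 5 edges, so the height is 5.

5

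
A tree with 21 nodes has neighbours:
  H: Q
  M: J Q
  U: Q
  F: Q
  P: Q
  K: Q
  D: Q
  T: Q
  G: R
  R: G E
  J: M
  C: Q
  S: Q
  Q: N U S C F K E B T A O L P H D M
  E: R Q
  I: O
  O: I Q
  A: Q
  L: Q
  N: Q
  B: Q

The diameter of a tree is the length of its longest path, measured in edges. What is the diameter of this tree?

5

A longest path is G – R – E – Q – O – I, with 5 edges.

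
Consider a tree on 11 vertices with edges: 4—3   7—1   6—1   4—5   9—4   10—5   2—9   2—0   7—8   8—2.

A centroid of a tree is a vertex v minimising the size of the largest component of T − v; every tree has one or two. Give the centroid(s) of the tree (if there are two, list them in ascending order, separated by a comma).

2

Removing 2 splits the tree into components of sizes 5, 4, 1; the largest is 5 ≤ ⌊11/2⌋ = 5.
No neighbour of 2 does as well, so 2 is the unique centroid.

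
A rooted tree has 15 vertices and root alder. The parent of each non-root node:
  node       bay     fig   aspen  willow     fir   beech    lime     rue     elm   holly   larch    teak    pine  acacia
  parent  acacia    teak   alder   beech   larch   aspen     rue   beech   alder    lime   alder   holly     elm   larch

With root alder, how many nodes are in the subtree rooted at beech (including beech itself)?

7

The subtree rooted at beech contains: beech, willow, rue, lime, holly, teak, fig — 7 nodes.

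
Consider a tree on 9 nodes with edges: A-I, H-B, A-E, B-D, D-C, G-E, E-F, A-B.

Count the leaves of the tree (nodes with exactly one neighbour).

The leaves are C, F, G, H, I.
That is 5 leaves.

5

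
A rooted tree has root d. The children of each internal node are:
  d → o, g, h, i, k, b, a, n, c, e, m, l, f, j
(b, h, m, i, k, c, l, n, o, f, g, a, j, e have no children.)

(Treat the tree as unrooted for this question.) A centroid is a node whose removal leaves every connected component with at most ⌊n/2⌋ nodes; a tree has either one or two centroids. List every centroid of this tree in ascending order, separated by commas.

If d is removed the pieces have sizes 1, 1, 1, 1, 1, 1, 1, 1, 1, 1, 1, 1, 1, 1, all ≤ ⌊15/2⌋ = 7.
No neighbour of d does as well, so d is the unique centroid.

d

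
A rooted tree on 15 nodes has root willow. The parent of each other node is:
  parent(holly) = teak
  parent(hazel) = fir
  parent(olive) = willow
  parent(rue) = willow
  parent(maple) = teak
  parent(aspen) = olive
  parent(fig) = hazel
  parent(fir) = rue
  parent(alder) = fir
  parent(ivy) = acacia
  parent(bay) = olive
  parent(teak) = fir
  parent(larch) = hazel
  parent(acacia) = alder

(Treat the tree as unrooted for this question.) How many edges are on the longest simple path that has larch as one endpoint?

The node farthest from larch is aspen (bay also at distance 6), via larch-hazel-fir-rue-willow-olive-aspen — 6 edges.

6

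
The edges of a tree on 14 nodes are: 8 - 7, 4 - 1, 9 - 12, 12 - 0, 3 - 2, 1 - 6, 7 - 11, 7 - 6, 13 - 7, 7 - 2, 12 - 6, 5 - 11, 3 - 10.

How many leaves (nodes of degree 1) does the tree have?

7

The leaves are 0, 4, 5, 8, 9, 10, 13.
That is 7 leaves.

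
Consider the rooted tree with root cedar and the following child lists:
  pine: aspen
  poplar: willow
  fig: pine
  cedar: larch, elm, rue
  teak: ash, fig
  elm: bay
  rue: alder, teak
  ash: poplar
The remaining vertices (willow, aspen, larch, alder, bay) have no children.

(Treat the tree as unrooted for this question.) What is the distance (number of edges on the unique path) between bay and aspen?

Walking from bay: bay–elm–cedar–rue–teak–fig–pine–aspen. Length 7.

7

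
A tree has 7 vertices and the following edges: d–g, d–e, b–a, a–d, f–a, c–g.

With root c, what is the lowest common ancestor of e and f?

Path e→root: e d g c; path f→root: f a d g c.
First common node: d.

d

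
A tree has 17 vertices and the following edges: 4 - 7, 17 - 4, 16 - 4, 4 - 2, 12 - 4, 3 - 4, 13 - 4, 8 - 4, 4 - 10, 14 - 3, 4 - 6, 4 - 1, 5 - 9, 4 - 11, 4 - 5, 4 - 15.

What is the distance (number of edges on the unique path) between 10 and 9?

3

The path is 10–4–5–9, which has 3 edges.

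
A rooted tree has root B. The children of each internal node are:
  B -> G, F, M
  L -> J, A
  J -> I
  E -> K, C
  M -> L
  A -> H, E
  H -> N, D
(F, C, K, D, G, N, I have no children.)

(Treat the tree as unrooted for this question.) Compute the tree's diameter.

6

Starting from D, a farthest node is G at distance 6.
One longest path: D - H - A - L - M - B - G.
So the diameter is 6.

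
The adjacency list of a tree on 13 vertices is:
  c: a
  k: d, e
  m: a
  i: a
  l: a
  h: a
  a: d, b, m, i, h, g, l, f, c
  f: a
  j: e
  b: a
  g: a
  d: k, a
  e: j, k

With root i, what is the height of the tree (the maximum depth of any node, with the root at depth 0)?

The longest root-to-leaf path is i → a → d → k → e → j (5 edges).

5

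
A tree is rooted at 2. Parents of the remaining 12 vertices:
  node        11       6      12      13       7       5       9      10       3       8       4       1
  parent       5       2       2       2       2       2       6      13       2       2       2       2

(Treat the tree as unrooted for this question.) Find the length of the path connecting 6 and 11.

3

Walking from 6: 6 – 2 – 5 – 11. Length 3.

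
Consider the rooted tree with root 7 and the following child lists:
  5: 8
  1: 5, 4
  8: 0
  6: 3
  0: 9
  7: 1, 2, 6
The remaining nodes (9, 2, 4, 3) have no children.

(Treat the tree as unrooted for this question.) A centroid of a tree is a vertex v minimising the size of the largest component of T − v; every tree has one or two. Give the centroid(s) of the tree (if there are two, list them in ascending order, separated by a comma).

Removing 1 splits the tree into components of sizes 4, 4, 1; the largest is 4 ≤ ⌊10/2⌋ = 5.
Every other node leaves some component of size > 5, so the centroid is unique.

1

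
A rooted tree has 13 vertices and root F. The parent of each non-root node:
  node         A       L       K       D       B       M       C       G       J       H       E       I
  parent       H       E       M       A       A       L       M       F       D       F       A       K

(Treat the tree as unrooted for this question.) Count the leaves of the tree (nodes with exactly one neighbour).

Exactly 5 nodes have a single neighbour: B, C, G, I, J.

5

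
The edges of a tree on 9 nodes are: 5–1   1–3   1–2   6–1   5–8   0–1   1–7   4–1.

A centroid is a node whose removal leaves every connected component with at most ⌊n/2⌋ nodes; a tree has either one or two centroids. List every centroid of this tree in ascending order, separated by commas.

1

Delete 1: the remaining components have sizes 2, 1, 1, 1, 1, 1, 1. Max 2 ≤ 4, so 1 is a centroid.
No neighbour of 1 does as well, so 1 is the unique centroid.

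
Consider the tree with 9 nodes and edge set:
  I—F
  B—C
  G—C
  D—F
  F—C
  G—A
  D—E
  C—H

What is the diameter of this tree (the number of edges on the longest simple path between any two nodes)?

A longest path is E – D – F – C – G – A, with 5 edges.

5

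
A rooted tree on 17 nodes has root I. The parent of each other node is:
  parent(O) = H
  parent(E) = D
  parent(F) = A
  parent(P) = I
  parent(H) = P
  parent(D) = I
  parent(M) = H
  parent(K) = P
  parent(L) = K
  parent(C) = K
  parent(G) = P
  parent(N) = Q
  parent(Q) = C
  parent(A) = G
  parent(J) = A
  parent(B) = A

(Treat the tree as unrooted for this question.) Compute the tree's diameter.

7

A longest path is N–Q–C–K–P–I–D–E, with 7 edges.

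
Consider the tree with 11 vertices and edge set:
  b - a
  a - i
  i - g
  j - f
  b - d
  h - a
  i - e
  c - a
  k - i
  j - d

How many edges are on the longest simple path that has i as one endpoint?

A farthest node from i is f.
The path i–a–b–d–j–f has 5 edges.

5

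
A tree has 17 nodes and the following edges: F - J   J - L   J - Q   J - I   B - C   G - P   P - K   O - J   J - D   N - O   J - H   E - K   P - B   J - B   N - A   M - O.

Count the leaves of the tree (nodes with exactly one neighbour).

11

The leaves are A, C, D, E, F, G, H, I, L, M, Q.
That is 11 leaves.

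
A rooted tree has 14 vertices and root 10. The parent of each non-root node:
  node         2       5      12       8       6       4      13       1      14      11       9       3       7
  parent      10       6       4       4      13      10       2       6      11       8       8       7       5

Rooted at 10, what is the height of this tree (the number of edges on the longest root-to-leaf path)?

A deepest node is 3, reached by 10–2–13–6–5–7–3.
That path has 6 edges, so the height is 6.

6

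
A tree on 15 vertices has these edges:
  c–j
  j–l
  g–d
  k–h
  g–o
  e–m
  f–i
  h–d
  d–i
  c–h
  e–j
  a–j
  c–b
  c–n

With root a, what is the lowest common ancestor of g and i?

g's ancestor chain is g, d, h, c, j, a and i's is i, d, h, c, j, a; they first meet at d.

d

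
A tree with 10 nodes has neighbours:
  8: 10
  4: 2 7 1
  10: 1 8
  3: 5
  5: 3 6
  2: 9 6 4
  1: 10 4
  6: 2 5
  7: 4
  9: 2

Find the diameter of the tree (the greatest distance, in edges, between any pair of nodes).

BFS from 3 reaches 8 last, at distance 7; BFS from 8 confirms no node is farther.
Path: 3–5–6–2–4–1–10–8.

7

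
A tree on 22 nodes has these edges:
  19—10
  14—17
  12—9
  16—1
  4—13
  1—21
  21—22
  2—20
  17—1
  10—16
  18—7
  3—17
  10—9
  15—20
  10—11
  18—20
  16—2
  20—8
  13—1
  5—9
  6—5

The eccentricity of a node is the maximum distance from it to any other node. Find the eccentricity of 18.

The node farthest from 18 is 6, via 18-20-2-16-10-9-5-6 — 7 edges.

7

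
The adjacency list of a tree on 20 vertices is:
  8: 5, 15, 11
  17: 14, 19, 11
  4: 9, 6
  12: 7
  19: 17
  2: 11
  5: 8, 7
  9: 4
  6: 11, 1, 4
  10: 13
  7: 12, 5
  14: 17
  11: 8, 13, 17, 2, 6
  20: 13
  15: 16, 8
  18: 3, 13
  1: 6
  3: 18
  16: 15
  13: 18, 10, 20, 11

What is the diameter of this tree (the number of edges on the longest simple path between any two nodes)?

7

Starting from 12, a farthest node is 3 at distance 7.
One longest path: 12 – 7 – 5 – 8 – 11 – 13 – 18 – 3.
So the diameter is 7.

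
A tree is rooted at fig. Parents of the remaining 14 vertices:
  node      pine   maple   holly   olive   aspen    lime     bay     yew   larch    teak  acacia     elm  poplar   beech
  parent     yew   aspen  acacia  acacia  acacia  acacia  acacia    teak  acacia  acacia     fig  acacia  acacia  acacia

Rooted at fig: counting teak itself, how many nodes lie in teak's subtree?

teak's subtree: {teak, yew, pine}, size 3.

3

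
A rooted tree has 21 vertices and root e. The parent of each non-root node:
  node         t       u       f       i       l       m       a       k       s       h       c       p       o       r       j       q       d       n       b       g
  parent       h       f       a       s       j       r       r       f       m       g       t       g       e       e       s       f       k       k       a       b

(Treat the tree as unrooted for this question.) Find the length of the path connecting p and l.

8

The path is p–g–b–a–r–m–s–j–l, which has 8 edges.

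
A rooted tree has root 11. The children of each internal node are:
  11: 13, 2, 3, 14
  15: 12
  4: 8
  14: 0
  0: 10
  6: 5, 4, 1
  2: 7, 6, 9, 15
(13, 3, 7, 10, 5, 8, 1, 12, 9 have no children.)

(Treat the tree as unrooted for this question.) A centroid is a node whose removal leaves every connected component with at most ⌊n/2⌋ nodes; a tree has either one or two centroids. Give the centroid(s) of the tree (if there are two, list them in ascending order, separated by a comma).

2

If 2 is removed the pieces have sizes 6, 5, 2, 1, 1, all ≤ ⌊16/2⌋ = 8.
No neighbour of 2 does as well, so 2 is the unique centroid.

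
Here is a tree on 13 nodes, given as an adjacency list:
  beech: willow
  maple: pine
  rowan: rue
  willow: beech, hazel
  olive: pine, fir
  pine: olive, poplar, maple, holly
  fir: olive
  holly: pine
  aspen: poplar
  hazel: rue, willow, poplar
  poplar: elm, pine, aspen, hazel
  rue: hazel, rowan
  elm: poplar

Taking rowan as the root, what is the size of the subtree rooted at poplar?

poplar's subtree: {poplar, pine, aspen, elm, olive, maple, holly, fir}, size 8.

8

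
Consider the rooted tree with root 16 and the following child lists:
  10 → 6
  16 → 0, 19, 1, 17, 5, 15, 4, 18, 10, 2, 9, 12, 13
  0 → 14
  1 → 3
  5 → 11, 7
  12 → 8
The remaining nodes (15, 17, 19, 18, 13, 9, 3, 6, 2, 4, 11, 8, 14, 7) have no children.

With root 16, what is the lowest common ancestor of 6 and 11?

16

6's ancestor chain is 6, 10, 16 and 11's is 11, 5, 16; they first meet at 16.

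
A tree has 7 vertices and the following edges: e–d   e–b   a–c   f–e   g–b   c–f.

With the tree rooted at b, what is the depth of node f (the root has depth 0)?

b–e–f — 2 edges.

2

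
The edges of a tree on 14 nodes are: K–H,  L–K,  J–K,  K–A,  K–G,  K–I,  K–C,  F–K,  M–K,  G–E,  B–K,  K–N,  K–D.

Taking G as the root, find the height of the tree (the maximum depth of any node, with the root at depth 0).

The longest root-to-leaf path is G-K-M (2 edges).

2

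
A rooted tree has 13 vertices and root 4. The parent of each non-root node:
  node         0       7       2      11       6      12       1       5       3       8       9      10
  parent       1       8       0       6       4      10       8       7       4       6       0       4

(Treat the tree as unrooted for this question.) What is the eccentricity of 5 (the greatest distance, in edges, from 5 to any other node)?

6

A farthest node from 5 is 12.
The path 5-7-8-6-4-10-12 has 6 edges.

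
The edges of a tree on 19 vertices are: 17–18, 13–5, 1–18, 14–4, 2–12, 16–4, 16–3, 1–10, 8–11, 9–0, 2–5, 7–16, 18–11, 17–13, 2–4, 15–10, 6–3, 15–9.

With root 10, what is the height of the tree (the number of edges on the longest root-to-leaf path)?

The longest root-to-leaf path is 10–1–18–17–13–5–2–4–16–3–6 (10 edges).

10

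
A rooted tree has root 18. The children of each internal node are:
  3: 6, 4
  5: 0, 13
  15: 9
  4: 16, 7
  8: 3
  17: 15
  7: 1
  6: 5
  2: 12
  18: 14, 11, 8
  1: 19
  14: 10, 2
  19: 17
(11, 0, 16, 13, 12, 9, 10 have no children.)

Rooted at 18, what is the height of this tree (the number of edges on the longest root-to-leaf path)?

A deepest node is 9, reached by 18-8-3-4-7-1-19-17-15-9.
That path has 9 edges, so the height is 9.

9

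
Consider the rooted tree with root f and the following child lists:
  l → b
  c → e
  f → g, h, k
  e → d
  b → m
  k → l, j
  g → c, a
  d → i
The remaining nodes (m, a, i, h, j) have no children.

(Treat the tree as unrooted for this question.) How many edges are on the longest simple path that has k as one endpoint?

Distances from k peak at 6, attained at i.
k – f – g – c – e – d – i

6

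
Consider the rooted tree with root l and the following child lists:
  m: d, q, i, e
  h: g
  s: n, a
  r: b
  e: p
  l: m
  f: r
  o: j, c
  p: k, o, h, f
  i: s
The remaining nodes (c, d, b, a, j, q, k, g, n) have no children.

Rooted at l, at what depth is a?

4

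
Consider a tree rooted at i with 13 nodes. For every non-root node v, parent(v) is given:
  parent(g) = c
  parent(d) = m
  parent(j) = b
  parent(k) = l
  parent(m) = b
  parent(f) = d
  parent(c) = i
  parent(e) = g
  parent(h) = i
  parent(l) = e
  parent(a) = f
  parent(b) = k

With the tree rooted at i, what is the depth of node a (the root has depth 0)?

i → c → g → e → l → k → b → m → d → f → a — 10 edges.

10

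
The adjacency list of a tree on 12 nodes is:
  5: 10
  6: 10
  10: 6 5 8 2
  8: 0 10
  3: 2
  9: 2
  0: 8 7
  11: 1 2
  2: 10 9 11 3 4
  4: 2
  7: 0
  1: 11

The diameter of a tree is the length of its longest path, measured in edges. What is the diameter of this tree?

6

Starting from 7, a farthest node is 1 at distance 6.
One longest path: 7-0-8-10-2-11-1.
So the diameter is 6.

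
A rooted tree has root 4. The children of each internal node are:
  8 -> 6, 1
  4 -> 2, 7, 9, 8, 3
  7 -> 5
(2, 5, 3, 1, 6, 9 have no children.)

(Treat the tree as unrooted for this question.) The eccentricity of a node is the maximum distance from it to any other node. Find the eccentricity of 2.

3

Distances from 2 peak at 3, attained at 1 (6, 5 also at distance 3).
2 – 4 – 8 – 1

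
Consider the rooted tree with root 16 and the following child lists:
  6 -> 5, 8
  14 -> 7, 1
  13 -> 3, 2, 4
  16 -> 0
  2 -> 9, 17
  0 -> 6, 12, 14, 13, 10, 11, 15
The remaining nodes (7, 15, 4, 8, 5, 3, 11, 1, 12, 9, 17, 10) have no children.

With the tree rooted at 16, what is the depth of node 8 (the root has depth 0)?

3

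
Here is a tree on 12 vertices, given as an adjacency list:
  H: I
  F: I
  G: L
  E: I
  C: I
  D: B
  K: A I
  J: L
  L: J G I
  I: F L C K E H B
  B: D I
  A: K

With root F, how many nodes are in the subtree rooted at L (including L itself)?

3

Descendants of L (including itself): L, G, J. That's 3.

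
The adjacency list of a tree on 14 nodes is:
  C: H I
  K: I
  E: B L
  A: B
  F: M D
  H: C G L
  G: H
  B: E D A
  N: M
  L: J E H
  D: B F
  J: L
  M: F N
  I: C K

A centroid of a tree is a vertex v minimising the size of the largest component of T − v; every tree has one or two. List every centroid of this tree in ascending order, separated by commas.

E, L

Delete E: the remaining components have sizes 7, 6. Max 7 ≤ 7, so E is a centroid.
Its neighbour L also leaves a largest component of size 7, so both are centroids.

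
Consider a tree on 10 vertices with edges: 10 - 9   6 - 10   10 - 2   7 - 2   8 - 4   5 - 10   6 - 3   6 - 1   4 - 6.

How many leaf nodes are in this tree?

The leaves are 1, 3, 5, 7, 8, 9.
That is 6 leaves.

6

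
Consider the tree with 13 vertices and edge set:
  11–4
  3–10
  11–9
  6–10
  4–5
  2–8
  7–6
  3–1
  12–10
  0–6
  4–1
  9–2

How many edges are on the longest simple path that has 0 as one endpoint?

9

Distances from 0 peak at 9, attained at 8.
0–6–10–3–1–4–11–9–2–8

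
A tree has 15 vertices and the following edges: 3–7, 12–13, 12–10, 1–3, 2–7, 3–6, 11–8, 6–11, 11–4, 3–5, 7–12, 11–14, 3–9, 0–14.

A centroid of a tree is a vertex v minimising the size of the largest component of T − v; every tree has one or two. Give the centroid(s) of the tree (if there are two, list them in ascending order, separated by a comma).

3

Delete 3: the remaining components have sizes 6, 5, 1, 1, 1. Max 6 ≤ 7, so 3 is a centroid.
No neighbour of 3 does as well, so 3 is the unique centroid.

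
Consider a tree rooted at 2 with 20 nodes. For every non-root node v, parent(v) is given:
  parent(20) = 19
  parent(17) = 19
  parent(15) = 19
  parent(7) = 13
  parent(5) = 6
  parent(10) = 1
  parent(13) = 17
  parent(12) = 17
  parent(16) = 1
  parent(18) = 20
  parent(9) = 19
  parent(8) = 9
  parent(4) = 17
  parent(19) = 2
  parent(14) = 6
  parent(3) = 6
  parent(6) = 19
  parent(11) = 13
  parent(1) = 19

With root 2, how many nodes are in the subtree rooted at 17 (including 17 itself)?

6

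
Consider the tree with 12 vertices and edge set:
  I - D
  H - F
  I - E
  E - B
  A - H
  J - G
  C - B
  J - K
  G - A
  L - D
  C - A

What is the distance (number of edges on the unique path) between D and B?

Walking from D: D–I–E–B. Length 3.

3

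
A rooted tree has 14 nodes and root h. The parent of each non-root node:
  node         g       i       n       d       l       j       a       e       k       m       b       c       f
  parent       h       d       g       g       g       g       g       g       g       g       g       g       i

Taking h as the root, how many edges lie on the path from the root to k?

h – g – k — 2 edges.

2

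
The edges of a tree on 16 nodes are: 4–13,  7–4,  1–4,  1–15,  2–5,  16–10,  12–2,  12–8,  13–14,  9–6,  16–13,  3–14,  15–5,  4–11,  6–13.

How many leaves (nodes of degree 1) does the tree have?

Exactly 6 nodes have a single neighbour: 3, 7, 8, 9, 10, 11.

6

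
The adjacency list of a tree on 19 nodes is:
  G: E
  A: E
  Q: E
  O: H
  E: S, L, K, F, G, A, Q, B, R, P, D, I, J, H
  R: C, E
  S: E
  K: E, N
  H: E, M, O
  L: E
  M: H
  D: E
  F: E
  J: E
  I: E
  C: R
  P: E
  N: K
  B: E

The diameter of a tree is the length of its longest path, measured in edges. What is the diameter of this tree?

A longest path is C-R-E-H-M, with 4 edges.

4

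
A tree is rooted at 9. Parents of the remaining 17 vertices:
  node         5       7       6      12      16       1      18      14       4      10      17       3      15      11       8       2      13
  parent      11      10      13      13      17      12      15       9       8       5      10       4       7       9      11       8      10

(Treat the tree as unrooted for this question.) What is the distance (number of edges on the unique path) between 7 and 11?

3

Walking from 7: 7 - 10 - 5 - 11. Length 3.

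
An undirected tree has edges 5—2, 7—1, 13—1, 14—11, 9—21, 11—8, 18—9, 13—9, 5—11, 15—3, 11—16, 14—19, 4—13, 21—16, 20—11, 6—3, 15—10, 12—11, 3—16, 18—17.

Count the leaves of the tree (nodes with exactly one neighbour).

Degree-1 nodes: 2, 4, 6, 7, 8, 10, 12, 17, 19, 20 — 10 of them.

10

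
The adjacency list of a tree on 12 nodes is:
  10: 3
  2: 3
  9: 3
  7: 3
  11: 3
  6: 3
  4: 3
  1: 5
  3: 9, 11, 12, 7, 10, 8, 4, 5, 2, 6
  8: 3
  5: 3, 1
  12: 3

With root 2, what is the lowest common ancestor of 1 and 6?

3

1's ancestor chain is 1, 5, 3, 2 and 6's is 6, 3, 2; they first meet at 3.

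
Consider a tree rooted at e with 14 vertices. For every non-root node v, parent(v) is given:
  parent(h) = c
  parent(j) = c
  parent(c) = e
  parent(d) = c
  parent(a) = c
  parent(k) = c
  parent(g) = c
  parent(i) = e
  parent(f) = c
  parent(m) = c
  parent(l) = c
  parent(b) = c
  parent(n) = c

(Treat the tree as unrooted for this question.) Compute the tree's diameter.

BFS from i reaches j last, at distance 3; BFS from j confirms no node is farther.
Path: i - e - c - j.

3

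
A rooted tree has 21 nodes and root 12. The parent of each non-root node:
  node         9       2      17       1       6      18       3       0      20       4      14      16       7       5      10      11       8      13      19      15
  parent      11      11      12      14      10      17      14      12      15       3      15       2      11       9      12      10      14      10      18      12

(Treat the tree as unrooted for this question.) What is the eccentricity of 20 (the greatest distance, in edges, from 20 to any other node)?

6

A farthest node from 20 is 16 (5 also at distance 6).
The path 20–15–12–10–11–2–16 has 6 edges.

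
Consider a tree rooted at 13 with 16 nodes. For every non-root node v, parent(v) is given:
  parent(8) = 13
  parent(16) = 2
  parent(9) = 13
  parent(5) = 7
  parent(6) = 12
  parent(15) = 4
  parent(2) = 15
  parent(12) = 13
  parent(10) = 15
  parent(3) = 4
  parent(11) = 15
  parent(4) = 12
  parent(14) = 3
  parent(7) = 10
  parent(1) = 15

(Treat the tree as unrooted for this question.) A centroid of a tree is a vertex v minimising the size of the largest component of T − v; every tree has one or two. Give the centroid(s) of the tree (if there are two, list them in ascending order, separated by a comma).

4, 15

Removing 4 splits the tree into components of sizes 8, 5, 2; the largest is 8 ≤ ⌊16/2⌋ = 8.
Its neighbour 15 also leaves a largest component of size 8, so both are centroids.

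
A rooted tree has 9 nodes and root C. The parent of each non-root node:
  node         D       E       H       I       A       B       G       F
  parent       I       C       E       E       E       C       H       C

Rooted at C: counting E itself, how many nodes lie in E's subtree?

The subtree rooted at E contains: E, I, H, A, D, G — 6 nodes.

6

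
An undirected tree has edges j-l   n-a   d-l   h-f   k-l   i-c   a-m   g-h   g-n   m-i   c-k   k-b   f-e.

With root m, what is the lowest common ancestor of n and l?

m

n's ancestor chain is n, a, m and l's is l, k, c, i, m; they first meet at m.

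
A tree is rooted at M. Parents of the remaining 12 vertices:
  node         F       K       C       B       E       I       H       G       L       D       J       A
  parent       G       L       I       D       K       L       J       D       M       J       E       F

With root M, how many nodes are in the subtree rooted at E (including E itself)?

Descendants of E (including itself): E, J, D, H, G, B, F, A. That's 8.

8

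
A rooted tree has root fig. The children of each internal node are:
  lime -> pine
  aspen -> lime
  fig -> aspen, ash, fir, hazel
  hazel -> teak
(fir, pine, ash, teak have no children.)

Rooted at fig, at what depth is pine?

Path from fig to pine: fig – aspen – lime – pine, which has 3 edges.

3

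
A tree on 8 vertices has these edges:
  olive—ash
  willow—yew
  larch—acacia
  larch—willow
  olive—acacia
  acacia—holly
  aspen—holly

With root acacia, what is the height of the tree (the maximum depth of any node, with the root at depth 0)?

3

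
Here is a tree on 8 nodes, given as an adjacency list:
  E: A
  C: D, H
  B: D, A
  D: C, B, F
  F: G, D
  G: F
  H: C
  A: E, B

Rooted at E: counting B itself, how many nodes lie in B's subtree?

The subtree rooted at B contains: B, D, F, C, G, H — 6 nodes.

6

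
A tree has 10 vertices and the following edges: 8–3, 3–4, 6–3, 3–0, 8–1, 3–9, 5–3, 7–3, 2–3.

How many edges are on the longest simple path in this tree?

Starting from 1, a farthest node is 7 at distance 3.
One longest path: 1 – 8 – 3 – 7.
So the diameter is 3.

3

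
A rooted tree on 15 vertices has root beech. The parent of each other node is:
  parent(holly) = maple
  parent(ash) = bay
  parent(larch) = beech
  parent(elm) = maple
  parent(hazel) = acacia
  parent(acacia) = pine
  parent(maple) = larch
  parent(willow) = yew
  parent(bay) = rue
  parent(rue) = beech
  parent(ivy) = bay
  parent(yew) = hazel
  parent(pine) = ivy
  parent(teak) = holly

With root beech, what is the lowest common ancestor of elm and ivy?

beech

Path elm→root: elm maple larch beech; path ivy→root: ivy bay rue beech.
First common node: beech.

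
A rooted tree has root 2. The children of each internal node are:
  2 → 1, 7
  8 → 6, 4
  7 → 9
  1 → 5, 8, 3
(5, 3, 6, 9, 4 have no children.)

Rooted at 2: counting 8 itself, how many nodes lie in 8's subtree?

The subtree rooted at 8 contains: 8, 4, 6 — 3 nodes.

3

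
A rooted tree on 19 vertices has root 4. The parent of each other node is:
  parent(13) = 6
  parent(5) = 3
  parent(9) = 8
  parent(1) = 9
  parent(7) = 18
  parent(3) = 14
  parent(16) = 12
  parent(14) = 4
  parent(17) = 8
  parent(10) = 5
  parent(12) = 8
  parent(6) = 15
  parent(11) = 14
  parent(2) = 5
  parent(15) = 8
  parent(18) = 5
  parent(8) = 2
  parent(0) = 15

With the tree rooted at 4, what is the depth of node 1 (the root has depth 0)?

4 → 14 → 3 → 5 → 2 → 8 → 9 → 1 — 7 edges.

7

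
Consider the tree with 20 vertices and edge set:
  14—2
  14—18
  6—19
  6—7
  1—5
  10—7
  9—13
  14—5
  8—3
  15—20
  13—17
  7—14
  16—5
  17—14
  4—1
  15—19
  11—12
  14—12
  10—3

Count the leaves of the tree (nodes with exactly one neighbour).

The leaves are 2, 4, 8, 9, 11, 16, 18, 20.
That is 8 leaves.

8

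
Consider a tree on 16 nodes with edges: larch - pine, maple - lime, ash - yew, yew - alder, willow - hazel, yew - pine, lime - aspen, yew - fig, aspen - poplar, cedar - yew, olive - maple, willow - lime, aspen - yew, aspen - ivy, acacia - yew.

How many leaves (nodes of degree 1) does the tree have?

Exactly 10 nodes have a single neighbour: acacia, alder, ash, cedar, fig, hazel, ivy, larch, olive, poplar.

10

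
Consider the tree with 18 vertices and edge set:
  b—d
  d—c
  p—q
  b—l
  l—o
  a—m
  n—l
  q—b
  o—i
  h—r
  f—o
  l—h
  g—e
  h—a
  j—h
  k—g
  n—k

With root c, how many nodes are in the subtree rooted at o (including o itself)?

3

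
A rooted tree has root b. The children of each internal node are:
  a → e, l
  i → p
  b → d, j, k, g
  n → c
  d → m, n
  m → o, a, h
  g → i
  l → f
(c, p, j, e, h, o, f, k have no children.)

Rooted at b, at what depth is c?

Path from b to c: b → d → n → c, which has 3 edges.

3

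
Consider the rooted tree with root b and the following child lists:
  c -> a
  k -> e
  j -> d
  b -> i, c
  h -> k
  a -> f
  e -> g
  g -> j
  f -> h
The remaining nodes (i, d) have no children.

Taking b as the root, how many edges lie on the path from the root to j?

8

Climbing from j to the root: j → g → e → k → h → f → a → c → b. That's 8 steps.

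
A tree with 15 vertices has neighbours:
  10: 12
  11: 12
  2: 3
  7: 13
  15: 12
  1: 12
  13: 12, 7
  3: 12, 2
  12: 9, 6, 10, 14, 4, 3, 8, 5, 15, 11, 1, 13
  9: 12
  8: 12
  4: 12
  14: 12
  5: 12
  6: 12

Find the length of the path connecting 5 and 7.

Walking from 5: 5 – 12 – 13 – 7. Length 3.

3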